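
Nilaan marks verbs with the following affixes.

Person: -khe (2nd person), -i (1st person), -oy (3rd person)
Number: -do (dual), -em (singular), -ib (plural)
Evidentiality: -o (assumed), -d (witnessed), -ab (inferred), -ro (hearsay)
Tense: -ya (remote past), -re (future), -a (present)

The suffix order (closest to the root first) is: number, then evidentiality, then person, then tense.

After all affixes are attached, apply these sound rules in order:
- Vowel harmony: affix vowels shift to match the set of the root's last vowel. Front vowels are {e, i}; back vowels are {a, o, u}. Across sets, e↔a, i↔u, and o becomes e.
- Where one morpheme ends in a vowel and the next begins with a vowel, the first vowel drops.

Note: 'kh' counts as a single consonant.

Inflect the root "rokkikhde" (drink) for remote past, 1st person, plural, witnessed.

Attach number plural -ib → rokkikhdeib.
Attach evidentiality witnessed -d → rokkikhdeibd.
Attach person 1st person -i → rokkikhdeibdi.
Attach tense remote past -ya → rokkikhdeibdiya.
Apply vowel harmony: rokkikhdeibdiya → rokkikhdeibdiye.
Apply vowel deletion: rokkikhdeibdiye → rokkikhdibdiye.

rokkikhdibdiye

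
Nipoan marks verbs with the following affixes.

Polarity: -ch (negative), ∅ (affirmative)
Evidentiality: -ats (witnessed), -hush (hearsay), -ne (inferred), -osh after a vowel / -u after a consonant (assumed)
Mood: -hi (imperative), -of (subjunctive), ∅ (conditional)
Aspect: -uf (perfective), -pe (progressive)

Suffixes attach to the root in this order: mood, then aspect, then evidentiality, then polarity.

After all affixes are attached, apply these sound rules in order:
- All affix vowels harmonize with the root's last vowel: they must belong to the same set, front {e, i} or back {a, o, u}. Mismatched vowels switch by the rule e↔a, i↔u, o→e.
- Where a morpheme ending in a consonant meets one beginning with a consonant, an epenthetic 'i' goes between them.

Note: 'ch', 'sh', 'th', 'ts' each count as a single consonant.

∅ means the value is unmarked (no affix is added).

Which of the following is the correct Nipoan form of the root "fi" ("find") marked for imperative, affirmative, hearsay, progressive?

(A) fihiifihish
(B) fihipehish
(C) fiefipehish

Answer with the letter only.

Attach mood imperative -hi → fihi.
Attach aspect progressive -pe → fihipe.
Attach evidentiality hearsay -hush → fihipehush.
polarity = affirmative: zero marking, form stays fihipehush.
Apply vowel harmony: fihipehush → fihipehish.
Epenthesis: no change.
So the correct form is fihipehish, option (B).
(A) fihiifihish is wrong: it uses perfective instead of progressive for aspect.
(C) fiefipehish is wrong: it uses subjunctive instead of imperative for mood.

B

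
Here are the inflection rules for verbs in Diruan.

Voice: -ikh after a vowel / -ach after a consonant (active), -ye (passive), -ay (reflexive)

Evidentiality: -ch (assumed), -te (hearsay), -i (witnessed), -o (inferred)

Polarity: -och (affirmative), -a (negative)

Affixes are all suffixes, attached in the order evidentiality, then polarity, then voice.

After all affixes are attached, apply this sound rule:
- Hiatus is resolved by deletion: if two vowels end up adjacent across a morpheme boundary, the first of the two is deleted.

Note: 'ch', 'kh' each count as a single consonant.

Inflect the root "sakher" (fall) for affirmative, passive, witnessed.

Attach evidentiality witnessed -i → sakheri.
Attach polarity affirmative -och → sakherioch.
Attach voice passive -ye → sakheriochye.
Apply vowel deletion: sakheriochye → sakherochye.

sakherochye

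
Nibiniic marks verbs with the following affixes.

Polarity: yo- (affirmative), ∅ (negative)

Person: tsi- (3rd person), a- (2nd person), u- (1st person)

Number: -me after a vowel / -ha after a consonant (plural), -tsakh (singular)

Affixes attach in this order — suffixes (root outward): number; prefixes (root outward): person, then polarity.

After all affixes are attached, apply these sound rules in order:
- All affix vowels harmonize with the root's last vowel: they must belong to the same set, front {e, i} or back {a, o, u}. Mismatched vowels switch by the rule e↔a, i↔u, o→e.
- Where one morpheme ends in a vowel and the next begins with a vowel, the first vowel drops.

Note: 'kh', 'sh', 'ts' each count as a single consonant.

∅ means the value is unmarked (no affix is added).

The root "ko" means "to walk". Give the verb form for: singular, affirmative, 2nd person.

Attach number singular -tsakh → kotsakh.
Attach person 2nd person a- → akotsakh.
Attach polarity affirmative yo- → yoakotsakh.
Vowel harmony: no change.
Apply vowel deletion: yoakotsakh → yakotsakh.

yakotsakh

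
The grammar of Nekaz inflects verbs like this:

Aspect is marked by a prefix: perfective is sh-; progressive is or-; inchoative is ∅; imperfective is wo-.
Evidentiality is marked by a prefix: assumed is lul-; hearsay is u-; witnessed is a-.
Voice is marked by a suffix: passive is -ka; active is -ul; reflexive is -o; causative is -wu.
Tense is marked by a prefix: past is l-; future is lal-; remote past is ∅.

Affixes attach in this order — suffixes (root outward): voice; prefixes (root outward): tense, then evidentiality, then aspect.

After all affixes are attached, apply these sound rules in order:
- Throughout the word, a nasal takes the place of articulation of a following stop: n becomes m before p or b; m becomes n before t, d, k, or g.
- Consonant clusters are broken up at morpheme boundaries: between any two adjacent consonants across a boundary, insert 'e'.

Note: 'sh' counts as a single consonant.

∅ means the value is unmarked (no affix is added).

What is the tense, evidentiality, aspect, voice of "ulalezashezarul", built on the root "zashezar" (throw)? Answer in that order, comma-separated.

future, hearsay, inchoative, active

Segment: u-lal-zashezar-ul.
tense: lal- → future.
evidentiality: u- → hearsay.
aspect: ∅ → inchoative.
voice: -ul → active.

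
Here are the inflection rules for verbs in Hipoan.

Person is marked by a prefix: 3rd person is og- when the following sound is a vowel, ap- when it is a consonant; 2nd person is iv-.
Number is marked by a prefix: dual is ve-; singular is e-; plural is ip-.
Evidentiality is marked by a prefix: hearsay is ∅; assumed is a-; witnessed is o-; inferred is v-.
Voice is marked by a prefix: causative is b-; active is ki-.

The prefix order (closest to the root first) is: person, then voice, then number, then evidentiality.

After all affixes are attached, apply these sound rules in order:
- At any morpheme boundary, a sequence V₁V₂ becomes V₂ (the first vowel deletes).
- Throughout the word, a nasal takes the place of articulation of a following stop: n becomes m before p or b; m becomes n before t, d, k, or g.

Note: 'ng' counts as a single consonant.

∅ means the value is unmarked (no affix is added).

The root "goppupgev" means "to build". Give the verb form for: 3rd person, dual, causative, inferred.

vvebapgoppupgev

Attach person 3rd person ap- (before consonant 'g') → apgoppupgev.
Attach voice causative b- → bapgoppupgev.
Attach number dual ve- → vebapgoppupgev.
Attach evidentiality inferred v- → vvebapgoppupgev.
Vowel deletion: no change.
Nasal assimilation: no change.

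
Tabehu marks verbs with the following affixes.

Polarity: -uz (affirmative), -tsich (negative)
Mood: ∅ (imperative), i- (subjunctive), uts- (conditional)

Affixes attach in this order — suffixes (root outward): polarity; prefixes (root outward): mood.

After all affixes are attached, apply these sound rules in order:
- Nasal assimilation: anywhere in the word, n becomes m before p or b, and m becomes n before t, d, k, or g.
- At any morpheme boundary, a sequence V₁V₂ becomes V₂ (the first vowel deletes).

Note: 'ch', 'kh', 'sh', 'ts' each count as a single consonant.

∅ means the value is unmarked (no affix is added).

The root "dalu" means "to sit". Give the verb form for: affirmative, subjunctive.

Attach polarity affirmative -uz → daluuz.
Attach mood subjunctive i- → idaluuz.
Nasal assimilation: no change.
Apply vowel deletion: idaluuz → idaluz.

idaluz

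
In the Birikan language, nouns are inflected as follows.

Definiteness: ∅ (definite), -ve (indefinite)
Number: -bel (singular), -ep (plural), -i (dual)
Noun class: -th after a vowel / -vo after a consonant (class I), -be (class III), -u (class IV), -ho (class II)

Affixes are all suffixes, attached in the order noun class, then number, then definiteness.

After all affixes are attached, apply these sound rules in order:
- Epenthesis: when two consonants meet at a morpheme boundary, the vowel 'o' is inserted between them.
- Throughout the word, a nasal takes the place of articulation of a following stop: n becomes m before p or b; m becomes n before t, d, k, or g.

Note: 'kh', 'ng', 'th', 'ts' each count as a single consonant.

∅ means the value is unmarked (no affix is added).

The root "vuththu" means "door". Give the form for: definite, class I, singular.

vuththuthobel

Attach noun class class I -th (after vowel 'u') → vuththuth.
Attach number singular -bel → vuththuthbel.
definiteness = definite: zero marking, form stays vuththuthbel.
Apply epenthesis: vuththuthbel → vuththuthobel.
Nasal assimilation: no change.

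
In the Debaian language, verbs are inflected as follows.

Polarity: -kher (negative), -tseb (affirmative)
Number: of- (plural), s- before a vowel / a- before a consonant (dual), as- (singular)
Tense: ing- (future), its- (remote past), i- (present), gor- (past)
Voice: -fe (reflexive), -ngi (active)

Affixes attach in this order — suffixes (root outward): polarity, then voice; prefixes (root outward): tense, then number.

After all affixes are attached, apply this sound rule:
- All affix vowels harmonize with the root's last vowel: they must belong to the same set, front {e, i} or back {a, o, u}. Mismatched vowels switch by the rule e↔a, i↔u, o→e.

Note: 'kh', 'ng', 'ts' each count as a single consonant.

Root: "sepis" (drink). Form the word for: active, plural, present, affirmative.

Attach tense present i- → isepis.
Attach polarity affirmative -tseb → isepistseb.
Attach number plural of- → ofisepistseb.
Attach voice active -ngi → ofisepistsebngi.
Apply vowel harmony: ofisepistsebngi → efisepistsebngi.

efisepistsebngi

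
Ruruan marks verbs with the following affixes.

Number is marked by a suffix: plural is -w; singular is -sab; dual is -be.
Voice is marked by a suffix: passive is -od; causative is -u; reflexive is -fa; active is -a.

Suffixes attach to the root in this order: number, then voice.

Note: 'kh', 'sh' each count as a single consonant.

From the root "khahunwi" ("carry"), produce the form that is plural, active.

khahunwiwa

Attach number plural -w → khahunwiw.
Attach voice active -a → khahunwiwa.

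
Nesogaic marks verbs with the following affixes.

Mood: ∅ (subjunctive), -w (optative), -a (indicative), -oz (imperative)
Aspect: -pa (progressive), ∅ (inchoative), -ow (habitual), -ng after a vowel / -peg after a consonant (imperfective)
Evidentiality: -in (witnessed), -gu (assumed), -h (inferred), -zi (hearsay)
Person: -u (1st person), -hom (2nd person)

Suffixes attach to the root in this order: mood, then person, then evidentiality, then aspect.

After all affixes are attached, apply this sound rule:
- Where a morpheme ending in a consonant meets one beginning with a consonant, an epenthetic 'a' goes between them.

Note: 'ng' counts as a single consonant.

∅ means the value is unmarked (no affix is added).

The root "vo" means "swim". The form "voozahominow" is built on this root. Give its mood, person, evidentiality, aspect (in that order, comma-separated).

imperative, 2nd person, witnessed, habitual

Segment: vo-oz-hom-in-ow.
mood: -oz → imperative.
person: -hom → 2nd person.
evidentiality: -in → witnessed.
aspect: -ow → habitual.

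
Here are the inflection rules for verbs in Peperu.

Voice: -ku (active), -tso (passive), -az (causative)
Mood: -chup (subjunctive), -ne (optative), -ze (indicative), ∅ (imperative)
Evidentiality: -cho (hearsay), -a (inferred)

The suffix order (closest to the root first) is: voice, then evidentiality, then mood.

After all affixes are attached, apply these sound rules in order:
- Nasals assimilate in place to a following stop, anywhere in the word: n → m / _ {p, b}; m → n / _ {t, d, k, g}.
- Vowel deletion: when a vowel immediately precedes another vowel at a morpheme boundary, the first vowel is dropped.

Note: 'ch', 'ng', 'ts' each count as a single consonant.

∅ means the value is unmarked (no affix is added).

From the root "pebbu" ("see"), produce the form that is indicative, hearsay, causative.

Attach voice causative -az → pebbuaz.
Attach evidentiality hearsay -cho → pebbuazcho.
Attach mood indicative -ze → pebbuazchoze.
Nasal assimilation: no change.
Apply vowel deletion: pebbuazchoze → pebbazchoze.

pebbazchoze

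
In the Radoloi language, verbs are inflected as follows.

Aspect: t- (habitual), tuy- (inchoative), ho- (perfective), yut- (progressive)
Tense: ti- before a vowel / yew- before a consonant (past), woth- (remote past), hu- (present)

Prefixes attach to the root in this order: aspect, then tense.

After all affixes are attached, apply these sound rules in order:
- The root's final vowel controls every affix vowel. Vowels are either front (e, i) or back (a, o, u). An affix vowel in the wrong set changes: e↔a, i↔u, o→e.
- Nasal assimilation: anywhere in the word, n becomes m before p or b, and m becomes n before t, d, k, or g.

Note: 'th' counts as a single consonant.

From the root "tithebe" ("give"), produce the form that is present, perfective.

Attach aspect perfective ho- → hotithebe.
Attach tense present hu- → huhotithebe.
Apply vowel harmony: huhotithebe → hihetithebe.
Nasal assimilation: no change.

hihetithebe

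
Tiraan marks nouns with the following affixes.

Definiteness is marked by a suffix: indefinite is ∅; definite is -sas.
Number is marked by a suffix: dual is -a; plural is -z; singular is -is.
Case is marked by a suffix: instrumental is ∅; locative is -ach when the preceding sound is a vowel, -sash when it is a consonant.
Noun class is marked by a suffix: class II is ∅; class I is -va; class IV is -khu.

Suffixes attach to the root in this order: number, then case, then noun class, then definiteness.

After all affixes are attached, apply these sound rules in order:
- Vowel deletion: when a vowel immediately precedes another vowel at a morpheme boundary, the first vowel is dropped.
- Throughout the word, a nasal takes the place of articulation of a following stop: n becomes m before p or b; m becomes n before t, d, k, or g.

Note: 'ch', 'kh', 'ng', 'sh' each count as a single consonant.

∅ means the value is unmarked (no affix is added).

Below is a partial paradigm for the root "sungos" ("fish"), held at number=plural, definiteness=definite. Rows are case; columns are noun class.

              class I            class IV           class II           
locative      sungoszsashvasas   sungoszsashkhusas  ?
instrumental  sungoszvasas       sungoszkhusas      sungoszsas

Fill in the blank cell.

Attach number plural -z → sungosz.
Attach case locative -sash (after consonant 'z') → sungoszsash.
noun class = class II: zero marking, form stays sungoszsash.
Attach definiteness definite -sas → sungoszsashsas.
Vowel deletion: no change.
Nasal assimilation: no change.

sungoszsashsas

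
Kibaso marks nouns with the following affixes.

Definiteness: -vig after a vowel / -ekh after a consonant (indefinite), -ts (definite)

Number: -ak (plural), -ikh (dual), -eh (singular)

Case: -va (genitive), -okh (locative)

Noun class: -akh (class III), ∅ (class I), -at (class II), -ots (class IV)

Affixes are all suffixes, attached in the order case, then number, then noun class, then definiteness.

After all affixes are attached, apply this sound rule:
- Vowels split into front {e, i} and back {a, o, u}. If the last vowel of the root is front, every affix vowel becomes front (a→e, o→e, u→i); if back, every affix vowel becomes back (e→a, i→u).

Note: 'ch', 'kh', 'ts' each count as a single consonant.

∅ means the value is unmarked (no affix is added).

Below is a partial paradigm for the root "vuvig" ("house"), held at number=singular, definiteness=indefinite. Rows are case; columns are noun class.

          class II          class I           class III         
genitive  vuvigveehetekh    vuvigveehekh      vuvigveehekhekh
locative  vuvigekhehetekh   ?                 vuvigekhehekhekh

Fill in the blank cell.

Attach case locative -okh → vuvigokh.
Attach number singular -eh → vuvigokheh.
noun class = class I: zero marking, form stays vuvigokheh.
Attach definiteness indefinite -ekh (after consonant 'h') → vuvigokhehekh.
Apply vowel harmony: vuvigokhehekh → vuvigekhehekh.

vuvigekhehekh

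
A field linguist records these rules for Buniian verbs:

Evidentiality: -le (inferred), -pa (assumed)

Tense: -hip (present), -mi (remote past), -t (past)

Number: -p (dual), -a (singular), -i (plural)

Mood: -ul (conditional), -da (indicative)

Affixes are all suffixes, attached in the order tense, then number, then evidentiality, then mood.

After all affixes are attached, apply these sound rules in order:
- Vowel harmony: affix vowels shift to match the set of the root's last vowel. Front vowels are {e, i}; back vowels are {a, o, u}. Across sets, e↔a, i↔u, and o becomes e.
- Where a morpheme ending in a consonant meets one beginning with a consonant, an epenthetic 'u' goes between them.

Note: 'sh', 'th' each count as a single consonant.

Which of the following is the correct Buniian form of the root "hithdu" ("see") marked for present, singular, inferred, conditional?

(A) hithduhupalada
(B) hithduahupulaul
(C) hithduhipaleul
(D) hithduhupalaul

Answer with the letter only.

D

Attach tense present -hip → hithduhip.
Attach number singular -a → hithduhipa.
Attach evidentiality inferred -le → hithduhipale.
Attach mood conditional -ul → hithduhipaleul.
Apply vowel harmony: hithduhipaleul → hithduhupalaul.
Epenthesis: no change.
So the correct form is hithduhupalaul, option (D).
(A) hithduhupalada is wrong: it uses indicative instead of conditional for mood.
(C) hithduhipaleul is wrong: it fails to apply the sound rule(s).
(B) hithduahupulaul is wrong: it has the affixes in the wrong order.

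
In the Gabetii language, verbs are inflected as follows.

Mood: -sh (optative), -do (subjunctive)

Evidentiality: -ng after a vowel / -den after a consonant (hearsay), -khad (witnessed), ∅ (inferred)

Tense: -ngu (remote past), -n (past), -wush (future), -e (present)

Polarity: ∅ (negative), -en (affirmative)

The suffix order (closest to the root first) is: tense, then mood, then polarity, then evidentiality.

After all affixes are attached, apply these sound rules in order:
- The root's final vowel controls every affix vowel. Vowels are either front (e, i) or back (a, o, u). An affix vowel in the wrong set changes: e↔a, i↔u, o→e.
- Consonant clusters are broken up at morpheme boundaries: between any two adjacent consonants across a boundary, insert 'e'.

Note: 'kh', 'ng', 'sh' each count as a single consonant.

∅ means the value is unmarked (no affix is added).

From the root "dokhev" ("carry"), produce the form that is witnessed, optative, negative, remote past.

Attach tense remote past -ngu → dokhevngu.
Attach mood optative -sh → dokhevngush.
polarity = negative: zero marking, form stays dokhevngush.
Attach evidentiality witnessed -khad → dokhevngushkhad.
Apply vowel harmony: dokhevngushkhad → dokhevngishkhed.
Apply epenthesis: dokhevngishkhed → dokhevengishekhed.

dokhevengishekhed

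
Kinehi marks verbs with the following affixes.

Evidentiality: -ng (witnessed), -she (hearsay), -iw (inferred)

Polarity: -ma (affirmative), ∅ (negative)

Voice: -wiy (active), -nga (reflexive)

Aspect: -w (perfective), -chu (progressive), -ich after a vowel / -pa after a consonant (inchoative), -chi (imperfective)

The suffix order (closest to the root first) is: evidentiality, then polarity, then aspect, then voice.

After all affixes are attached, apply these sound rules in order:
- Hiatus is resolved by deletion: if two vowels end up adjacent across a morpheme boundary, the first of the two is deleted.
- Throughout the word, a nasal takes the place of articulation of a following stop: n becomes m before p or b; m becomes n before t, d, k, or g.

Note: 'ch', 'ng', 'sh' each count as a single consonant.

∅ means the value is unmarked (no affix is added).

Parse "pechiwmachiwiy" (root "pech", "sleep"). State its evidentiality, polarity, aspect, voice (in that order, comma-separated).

inferred, affirmative, imperfective, active

Segment: pech-iw-ma-chi-wiy.
evidentiality: -iw → inferred.
polarity: -ma → affirmative.
aspect: -chi → imperfective.
voice: -wiy → active.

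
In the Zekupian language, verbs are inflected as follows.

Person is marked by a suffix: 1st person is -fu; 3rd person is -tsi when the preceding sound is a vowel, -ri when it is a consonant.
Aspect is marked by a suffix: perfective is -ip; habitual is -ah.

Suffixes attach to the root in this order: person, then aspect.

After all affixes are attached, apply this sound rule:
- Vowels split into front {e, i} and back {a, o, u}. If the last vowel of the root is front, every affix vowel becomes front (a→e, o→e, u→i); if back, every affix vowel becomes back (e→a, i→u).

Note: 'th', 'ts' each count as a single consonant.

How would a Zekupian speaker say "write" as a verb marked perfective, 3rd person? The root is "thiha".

Attach person 3rd person -tsi (after vowel 'a') → thihatsi.
Attach aspect perfective -ip → thihatsiip.
Apply vowel harmony: thihatsiip → thihatsuup.

thihatsuup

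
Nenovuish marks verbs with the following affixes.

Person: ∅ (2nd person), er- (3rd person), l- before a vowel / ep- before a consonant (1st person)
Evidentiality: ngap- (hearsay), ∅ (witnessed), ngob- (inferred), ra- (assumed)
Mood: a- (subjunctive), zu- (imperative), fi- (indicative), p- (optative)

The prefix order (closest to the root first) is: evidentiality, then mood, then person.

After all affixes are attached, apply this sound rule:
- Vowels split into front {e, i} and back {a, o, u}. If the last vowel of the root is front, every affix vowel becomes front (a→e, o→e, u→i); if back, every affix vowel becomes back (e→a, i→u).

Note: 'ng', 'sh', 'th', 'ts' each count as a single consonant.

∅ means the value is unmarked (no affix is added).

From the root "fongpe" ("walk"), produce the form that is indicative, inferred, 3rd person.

erfingebfongpe

Attach evidentiality inferred ngob- → ngobfongpe.
Attach mood indicative fi- → fingobfongpe.
Attach person 3rd person er- → erfingobfongpe.
Apply vowel harmony: erfingobfongpe → erfingebfongpe.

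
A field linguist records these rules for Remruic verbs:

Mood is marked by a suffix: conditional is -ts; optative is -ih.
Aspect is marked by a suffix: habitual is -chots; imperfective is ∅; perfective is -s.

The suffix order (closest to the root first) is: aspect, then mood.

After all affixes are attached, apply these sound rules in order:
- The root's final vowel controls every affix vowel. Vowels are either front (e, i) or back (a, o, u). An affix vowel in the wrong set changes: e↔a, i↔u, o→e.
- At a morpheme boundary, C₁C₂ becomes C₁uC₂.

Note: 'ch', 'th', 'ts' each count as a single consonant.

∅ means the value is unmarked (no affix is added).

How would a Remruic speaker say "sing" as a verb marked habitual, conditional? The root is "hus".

Attach aspect habitual -chots → huschots.
Attach mood conditional -ts → huschotsts.
Vowel harmony: no change.
Apply epenthesis: huschotsts → husuchotsuts.

husuchotsuts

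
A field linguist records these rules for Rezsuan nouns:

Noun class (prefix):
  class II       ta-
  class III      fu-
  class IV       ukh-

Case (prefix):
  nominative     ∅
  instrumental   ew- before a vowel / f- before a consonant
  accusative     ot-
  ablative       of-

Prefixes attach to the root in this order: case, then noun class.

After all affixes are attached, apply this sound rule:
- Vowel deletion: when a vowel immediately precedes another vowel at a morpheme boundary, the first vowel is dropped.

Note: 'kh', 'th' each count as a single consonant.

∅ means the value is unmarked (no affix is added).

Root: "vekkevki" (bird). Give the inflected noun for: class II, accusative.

Attach case accusative ot- → otvekkevki.
Attach noun class class II ta- → taotvekkevki.
Apply vowel deletion: taotvekkevki → totvekkevki.

totvekkevki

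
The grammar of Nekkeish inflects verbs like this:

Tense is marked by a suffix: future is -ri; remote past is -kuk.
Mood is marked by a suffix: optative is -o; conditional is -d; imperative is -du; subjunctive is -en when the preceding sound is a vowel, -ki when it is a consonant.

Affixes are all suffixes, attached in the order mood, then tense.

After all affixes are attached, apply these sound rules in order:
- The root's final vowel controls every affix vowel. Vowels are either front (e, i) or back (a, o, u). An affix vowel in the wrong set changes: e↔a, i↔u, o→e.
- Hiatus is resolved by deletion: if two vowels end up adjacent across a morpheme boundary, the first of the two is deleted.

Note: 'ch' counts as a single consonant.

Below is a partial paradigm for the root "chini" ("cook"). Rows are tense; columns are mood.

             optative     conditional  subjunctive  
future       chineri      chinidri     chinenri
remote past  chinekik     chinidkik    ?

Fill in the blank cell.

chinenkik

Attach mood subjunctive -en (after vowel 'i') → chinien.
Attach tense remote past -kuk → chinienkuk.
Apply vowel harmony: chinienkuk → chinienkik.
Apply vowel deletion: chinienkik → chinenkik.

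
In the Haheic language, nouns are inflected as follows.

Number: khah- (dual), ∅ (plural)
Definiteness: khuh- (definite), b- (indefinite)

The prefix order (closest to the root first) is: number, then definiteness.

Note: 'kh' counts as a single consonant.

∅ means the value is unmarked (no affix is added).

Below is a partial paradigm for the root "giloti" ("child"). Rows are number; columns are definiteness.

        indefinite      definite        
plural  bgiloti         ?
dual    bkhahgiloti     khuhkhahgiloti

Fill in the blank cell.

number = plural: zero marking, form stays giloti.
Attach definiteness definite khuh- → khuhgiloti.

khuhgiloti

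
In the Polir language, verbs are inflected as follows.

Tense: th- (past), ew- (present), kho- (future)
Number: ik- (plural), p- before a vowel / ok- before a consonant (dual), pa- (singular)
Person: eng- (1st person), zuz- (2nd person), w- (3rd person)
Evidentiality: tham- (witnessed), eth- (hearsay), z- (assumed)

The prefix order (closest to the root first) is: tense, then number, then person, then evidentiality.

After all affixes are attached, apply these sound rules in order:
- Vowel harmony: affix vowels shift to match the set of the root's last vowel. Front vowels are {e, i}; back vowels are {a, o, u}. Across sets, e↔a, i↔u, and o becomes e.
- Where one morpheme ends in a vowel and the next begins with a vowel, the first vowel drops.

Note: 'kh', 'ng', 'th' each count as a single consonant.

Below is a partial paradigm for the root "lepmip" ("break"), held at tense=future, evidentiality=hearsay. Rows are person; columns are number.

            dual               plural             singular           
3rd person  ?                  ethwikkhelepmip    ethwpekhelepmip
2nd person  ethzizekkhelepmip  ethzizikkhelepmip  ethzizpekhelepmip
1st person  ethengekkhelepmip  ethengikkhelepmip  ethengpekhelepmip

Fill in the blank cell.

Attach tense future kho- → kholepmip.
Attach number dual ok- (before consonant 'kh') → okkholepmip.
Attach person 3rd person w- → wokkholepmip.
Attach evidentiality hearsay eth- → ethwokkholepmip.
Apply vowel harmony: ethwokkholepmip → ethwekkhelepmip.
Vowel deletion: no change.

ethwekkhelepmip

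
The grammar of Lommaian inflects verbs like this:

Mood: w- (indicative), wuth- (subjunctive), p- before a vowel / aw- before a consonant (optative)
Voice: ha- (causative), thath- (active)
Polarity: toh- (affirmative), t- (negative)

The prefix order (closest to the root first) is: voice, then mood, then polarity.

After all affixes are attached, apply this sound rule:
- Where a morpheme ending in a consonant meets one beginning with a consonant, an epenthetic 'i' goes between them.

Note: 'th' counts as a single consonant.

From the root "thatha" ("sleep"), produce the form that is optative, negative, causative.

Attach voice causative ha- → hathatha.
Attach mood optative aw- (before consonant 'h') → awhathatha.
Attach polarity negative t- → tawhathatha.
Apply epenthesis: tawhathatha → tawihathatha.

tawihathatha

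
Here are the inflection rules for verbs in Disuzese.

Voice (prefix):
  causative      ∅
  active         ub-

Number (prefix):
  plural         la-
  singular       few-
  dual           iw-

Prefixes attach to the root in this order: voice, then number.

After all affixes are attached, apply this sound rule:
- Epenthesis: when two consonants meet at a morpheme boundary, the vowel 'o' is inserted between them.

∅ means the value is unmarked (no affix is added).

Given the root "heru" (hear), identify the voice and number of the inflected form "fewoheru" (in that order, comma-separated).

causative, singular

Segment: few-heru.
voice: ∅ → causative.
number: few- → singular.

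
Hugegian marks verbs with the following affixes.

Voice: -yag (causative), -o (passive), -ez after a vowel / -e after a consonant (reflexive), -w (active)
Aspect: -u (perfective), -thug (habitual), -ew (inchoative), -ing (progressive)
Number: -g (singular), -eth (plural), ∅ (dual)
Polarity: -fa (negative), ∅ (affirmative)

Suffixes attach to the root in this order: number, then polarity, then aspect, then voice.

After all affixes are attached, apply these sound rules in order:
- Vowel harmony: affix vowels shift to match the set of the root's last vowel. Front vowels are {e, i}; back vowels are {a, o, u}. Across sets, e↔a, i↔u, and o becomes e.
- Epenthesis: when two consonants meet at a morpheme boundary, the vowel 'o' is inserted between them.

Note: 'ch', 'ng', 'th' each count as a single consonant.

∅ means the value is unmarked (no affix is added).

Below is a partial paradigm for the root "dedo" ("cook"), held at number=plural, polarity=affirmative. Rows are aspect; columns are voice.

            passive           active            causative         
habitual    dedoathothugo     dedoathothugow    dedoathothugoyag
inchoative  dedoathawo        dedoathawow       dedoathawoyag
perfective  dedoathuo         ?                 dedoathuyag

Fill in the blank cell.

dedoathuw

Attach number plural -eth → dedoeth.
polarity = affirmative: zero marking, form stays dedoeth.
Attach aspect perfective -u → dedoethu.
Attach voice active -w → dedoethuw.
Apply vowel harmony: dedoethuw → dedoathuw.
Epenthesis: no change.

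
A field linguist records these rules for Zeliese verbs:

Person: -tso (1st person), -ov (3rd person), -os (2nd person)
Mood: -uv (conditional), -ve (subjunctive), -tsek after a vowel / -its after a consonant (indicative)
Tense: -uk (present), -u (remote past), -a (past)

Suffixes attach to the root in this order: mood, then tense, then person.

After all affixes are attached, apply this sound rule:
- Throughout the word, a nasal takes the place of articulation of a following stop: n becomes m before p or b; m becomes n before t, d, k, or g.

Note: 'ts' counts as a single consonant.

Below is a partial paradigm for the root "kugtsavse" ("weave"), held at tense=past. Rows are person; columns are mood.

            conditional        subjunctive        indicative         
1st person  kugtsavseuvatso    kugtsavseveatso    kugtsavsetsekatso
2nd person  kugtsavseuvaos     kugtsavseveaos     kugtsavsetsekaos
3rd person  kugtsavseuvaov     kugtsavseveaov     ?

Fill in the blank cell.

kugtsavsetsekaov

Attach mood indicative -tsek (after vowel 'e') → kugtsavsetsek.
Attach tense past -a → kugtsavsetseka.
Attach person 3rd person -ov → kugtsavsetsekaov.
Nasal assimilation: no change.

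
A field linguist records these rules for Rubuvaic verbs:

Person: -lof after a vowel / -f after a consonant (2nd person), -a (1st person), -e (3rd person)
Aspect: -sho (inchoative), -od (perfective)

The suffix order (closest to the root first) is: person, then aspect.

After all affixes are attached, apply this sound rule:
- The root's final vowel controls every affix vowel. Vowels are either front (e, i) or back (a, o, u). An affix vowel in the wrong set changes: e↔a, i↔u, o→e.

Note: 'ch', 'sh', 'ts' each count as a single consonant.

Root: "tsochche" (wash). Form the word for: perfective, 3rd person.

Attach person 3rd person -e → tsochchee.
Attach aspect perfective -od → tsochcheeod.
Apply vowel harmony: tsochcheeod → tsochcheeed.

tsochcheeed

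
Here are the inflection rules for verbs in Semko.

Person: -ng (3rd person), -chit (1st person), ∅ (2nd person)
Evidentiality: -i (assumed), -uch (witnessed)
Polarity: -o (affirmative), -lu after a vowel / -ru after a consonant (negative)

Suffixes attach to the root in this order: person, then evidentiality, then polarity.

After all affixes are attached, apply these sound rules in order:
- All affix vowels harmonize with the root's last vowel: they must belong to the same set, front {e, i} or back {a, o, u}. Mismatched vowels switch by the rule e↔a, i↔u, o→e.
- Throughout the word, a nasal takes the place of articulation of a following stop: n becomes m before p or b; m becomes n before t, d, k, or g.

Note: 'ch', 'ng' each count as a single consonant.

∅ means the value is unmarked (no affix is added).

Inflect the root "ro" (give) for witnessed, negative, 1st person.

rochutuchru

Attach person 1st person -chit → rochit.
Attach evidentiality witnessed -uch → rochituch.
Attach polarity negative -ru (after consonant 'ch') → rochituchru.
Apply vowel harmony: rochituchru → rochutuchru.
Nasal assimilation: no change.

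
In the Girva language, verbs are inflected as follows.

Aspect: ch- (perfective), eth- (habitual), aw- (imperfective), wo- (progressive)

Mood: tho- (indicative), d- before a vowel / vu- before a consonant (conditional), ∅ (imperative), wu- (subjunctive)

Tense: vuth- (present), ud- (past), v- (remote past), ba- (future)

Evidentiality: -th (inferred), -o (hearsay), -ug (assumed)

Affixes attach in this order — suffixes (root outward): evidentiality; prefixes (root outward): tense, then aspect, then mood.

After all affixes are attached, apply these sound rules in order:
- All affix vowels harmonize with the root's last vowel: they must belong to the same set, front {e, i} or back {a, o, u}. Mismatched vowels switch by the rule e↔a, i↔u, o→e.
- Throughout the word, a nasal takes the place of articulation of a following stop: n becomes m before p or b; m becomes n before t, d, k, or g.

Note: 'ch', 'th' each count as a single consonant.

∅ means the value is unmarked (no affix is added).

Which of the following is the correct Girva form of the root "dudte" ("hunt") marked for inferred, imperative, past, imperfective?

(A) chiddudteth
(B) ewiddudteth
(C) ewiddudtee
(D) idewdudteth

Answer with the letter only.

B

Attach evidentiality inferred -th → dudteth.
Attach tense past ud- → uddudteth.
Attach aspect imperfective aw- → awuddudteth.
mood = imperative: zero marking, form stays awuddudteth.
Apply vowel harmony: awuddudteth → ewiddudteth.
Nasal assimilation: no change.
So the correct form is ewiddudteth, option (B).
(D) idewdudteth is wrong: it has the affixes in the wrong order.
(C) ewiddudtee is wrong: it uses hearsay instead of inferred for evidentiality.
(A) chiddudteth is wrong: it uses perfective instead of imperfective for aspect.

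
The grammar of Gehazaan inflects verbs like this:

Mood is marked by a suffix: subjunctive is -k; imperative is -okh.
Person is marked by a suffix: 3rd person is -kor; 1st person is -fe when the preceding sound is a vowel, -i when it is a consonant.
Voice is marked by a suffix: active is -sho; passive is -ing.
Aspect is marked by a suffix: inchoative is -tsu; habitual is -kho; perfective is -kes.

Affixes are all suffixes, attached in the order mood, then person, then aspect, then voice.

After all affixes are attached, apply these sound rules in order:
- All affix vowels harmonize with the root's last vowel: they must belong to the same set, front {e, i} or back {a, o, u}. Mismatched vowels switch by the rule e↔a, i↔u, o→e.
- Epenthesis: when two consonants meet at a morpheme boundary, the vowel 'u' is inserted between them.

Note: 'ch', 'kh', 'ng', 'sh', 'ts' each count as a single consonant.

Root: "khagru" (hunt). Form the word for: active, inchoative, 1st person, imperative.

khagruokhutsusho

Attach mood imperative -okh → khagruokh.
Attach person 1st person -i (after consonant 'kh') → khagruokhi.
Attach aspect inchoative -tsu → khagruokhitsu.
Attach voice active -sho → khagruokhitsusho.
Apply vowel harmony: khagruokhitsusho → khagruokhutsusho.
Epenthesis: no change.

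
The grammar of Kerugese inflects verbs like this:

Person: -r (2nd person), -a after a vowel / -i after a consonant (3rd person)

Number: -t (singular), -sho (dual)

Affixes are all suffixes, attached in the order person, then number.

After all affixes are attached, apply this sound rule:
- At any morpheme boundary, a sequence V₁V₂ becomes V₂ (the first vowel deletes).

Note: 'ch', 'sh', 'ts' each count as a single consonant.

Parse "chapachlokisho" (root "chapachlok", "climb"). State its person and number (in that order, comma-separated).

Segment: chapachlok-i-sho.
person: -a/i → 3rd person.
number: -sho → dual.

3rd person, dual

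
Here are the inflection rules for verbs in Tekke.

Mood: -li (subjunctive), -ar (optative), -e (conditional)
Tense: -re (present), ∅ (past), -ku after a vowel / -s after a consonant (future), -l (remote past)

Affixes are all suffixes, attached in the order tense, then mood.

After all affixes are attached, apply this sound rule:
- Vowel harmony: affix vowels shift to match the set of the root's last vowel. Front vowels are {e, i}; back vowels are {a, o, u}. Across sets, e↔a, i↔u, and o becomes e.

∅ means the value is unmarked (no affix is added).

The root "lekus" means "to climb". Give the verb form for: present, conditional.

Attach tense present -re → lekusre.
Attach mood conditional -e → lekusree.
Apply vowel harmony: lekusree → lekusraa.

lekusraa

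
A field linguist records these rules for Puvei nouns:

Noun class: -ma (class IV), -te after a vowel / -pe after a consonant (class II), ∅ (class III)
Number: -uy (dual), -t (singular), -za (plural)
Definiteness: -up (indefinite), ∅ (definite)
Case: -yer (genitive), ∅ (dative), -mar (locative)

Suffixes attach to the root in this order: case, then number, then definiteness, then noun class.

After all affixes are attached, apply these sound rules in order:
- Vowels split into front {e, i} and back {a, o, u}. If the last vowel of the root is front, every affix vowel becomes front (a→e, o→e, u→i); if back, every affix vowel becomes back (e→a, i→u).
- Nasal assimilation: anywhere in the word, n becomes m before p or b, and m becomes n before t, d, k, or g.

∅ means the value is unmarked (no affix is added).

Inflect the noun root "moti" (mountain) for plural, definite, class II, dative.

case = dative: zero marking, form stays moti.
Attach number plural -za → motiza.
definiteness = definite: zero marking, form stays motiza.
Attach noun class class II -te (after vowel 'a') → motizate.
Apply vowel harmony: motizate → motizete.
Nasal assimilation: no change.

motizete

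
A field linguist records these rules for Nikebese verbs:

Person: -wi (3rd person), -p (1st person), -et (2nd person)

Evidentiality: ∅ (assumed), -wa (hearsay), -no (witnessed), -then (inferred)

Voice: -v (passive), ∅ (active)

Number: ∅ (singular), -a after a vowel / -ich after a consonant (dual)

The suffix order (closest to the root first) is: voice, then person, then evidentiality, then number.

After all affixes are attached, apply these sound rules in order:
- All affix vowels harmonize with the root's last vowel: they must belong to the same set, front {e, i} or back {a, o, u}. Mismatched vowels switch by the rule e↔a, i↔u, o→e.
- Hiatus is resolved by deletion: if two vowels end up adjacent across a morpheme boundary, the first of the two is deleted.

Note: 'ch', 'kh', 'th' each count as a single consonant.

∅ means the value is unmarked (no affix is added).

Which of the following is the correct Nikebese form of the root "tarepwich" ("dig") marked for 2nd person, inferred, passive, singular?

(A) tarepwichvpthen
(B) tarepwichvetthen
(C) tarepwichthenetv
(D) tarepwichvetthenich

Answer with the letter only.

Attach voice passive -v → tarepwichv.
Attach person 2nd person -et → tarepwichvet.
Attach evidentiality inferred -then → tarepwichvetthen.
number = singular: zero marking, form stays tarepwichvetthen.
Vowel harmony: no change.
Vowel deletion: no change.
So the correct form is tarepwichvetthen, option (B).
(C) tarepwichthenetv is wrong: it has the affixes in the wrong order.
(D) tarepwichvetthenich is wrong: it uses dual instead of singular for number.
(A) tarepwichvpthen is wrong: it uses 1st person instead of 2nd person for person.

B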